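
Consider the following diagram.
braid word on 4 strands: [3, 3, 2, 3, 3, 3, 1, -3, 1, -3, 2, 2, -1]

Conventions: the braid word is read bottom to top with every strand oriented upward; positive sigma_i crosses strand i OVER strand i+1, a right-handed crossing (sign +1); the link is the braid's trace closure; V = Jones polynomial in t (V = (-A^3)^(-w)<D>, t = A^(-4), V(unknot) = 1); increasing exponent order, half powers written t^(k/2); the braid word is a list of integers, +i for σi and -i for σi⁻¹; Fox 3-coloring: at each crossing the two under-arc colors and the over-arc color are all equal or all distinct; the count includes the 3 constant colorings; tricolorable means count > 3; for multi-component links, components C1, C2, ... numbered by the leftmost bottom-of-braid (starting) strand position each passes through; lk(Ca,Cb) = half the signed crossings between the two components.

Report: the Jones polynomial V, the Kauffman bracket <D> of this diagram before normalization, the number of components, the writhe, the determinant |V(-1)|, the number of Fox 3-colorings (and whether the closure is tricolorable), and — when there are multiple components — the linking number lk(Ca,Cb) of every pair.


V(t) = t^2 - t^3 + 3t^4 - 3t^5 + 3t^6 - 3t^7 + 2t^8 - t^9
bracket: A^-15 - 2A^-11 + 3A^-7 - 3A^-3 + 3A - 3A^5 + A^9 - A^13, w = +7
1 component, writhe +7, over 13 crossings
det 17, colorings 3 of 3^13 — not tricolorable
observation: w = +7 shifts under R1 moves; the (-A^3)^(-7) factor cancels that in V


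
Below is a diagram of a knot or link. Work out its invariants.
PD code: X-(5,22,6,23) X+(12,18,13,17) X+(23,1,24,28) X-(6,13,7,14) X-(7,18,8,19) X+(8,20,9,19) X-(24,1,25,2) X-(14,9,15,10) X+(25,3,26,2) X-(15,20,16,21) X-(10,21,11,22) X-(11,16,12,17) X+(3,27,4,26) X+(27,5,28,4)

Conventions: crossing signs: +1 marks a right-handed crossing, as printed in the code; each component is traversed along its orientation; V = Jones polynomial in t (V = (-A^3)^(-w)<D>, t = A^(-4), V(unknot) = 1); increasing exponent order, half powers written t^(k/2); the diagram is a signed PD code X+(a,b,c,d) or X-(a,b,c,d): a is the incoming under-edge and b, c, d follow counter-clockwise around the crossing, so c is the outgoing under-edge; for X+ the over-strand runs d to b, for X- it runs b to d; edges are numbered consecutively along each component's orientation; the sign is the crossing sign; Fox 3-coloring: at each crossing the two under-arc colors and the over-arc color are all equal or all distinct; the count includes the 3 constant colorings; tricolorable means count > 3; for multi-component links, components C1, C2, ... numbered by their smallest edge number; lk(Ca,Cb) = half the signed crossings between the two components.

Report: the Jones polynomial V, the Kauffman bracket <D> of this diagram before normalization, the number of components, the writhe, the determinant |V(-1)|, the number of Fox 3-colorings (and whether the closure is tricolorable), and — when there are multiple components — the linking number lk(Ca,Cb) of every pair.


V(t) = -t^-3 + t^-2 - t^-1 + 3 - t + t^2 - t^3
bracket: -A^-18 + A^-14 - A^-10 + 3A^-6 - A^-2 + A^2 - A^6, w = -2
1 component, writhe -2, over 14 crossings
det 9, colorings 27 of 3^14 — tricolorable
observation: w = -2 (over 14 crossings) is diagram-only; (-A^3)^(2) removes it from V


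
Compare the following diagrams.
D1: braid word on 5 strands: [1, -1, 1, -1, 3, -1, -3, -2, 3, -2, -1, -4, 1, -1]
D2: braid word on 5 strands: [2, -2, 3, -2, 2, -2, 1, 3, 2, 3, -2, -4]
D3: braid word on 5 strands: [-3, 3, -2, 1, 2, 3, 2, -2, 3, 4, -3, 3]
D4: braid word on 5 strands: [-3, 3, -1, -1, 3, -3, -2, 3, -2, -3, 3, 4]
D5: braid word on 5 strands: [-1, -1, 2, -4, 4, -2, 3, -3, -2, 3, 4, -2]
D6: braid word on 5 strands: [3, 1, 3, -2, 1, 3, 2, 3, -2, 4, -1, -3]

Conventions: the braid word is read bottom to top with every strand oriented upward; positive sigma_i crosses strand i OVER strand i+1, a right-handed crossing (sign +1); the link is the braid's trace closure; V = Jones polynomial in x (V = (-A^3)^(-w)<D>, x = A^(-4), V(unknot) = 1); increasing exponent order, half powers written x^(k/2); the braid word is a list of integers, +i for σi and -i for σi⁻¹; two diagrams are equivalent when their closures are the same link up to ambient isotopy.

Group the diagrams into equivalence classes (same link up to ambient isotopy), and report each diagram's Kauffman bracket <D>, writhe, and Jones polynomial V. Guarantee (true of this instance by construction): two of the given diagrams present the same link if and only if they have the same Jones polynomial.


equivalence classes: {D1, D4, D5} | {D2, D3, D6}
D1 (bracket A^-8 + 2 + A^8; 14 crossings at w = -4): V = x^-5 + 2x^-3 + x^-1
V(D2) = 1 + x + x^2 + x^3  [12 crossings, <D> = A^-6 + A^-2 + A^2 + A^6, w = +2]
V(D3) = 1 + x + x^2 + x^3  [12 crossings, <D> = 1 + A^4 + A^8 + A^12, w = +4]
V(D4) = x^-5 + 2x^-3 + x^-1  [12 crossings, <D> = A^-2 + 2A^6 + A^14, w = -2]
D5 (bracket A^-2 + 2A^6 + A^14; 12 crossings at w = -2): V = x^-5 + 2x^-3 + x^-1
V(D6) = 1 + x + x^2 + x^3  [12 crossings, <D> = 1 + A^4 + A^8 + A^12, w = +4]
key observation: V(x) takes 2 values over 6 diagrams, fixing the grouping


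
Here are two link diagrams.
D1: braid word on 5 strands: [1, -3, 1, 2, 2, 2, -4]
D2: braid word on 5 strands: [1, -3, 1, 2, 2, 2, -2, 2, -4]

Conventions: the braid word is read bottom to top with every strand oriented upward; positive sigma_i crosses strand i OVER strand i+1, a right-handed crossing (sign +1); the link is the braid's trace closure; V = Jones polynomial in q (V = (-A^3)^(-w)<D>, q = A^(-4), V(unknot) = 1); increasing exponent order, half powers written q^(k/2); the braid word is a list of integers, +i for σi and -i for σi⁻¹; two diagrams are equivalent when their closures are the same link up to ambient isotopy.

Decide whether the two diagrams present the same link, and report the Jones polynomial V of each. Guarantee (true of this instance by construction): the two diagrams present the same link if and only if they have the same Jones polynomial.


same link: yes
V(D1) = -q^(3/2) - 2q^(7/2) + q^(9/2) - q^(11/2) + q^(13/2)  [7 crossings, <D> = -A^-17 + A^-13 - A^-9 + 2A^-5 + A^3, w = +3]
V(D2) = -q^(3/2) - 2q^(7/2) + q^(9/2) - q^(11/2) + q^(13/2)  (w +3, c 9, <D> = -A^-17 + A^-13 - A^-9 + 2A^-5 + A^3)
note: Markov moves rewrite D1 (7 crossings) into D2 (9)


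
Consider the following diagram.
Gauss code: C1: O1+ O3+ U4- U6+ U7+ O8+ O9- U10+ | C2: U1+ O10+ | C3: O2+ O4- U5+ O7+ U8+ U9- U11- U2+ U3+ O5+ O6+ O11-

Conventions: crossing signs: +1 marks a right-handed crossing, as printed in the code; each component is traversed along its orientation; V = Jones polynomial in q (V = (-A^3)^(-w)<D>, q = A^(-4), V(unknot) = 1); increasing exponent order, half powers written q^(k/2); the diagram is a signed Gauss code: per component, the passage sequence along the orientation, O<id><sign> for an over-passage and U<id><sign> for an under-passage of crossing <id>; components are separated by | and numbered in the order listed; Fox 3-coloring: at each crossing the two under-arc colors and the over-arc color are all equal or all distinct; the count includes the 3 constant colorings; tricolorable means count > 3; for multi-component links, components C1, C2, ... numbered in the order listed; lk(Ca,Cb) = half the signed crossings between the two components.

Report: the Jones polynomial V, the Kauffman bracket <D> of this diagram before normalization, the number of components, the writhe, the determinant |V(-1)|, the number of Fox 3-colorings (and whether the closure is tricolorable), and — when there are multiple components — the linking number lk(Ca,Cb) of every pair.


Jones polynomial: V(q) = q + 2q^3 + q^5
<D> = -A^-5 - 2A^3 - A^11; writhe +5
components 3, writhe +5 (11 crossings)
linking number lk(C1,C2) = +1
lk(C1,C3): +1
lk(C2,C3) = 0
3-colorings: 3 of 3^11, det 4 — not tricolorable
note: span 4 respects span(V) <= c + mu - 1 = 13 for this 3-component diagram


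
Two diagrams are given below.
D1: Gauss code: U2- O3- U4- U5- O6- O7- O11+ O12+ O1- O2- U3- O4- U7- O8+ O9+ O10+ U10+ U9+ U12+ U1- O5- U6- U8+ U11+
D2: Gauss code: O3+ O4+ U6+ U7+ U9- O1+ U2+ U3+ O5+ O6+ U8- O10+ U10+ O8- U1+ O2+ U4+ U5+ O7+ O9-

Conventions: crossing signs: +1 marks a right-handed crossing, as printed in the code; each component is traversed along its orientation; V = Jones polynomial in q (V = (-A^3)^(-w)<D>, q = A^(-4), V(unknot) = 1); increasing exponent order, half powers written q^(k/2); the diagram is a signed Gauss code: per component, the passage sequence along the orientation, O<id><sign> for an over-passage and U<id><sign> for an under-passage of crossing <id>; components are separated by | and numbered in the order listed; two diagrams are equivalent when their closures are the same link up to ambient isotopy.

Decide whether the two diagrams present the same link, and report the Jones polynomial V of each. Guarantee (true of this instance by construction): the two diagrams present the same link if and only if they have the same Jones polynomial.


same link: no
V(D1) = -q^-6 + q^-5 - q^-4 + 2q^-3 - q^-2 + q^-1  [12 crossings, <D> = A^-2 - A^2 + 2A^6 - A^10 + A^14 - A^18, w = -2]
V(D2) = q^2 + q^4 - q^5 + q^6 - q^7  (w +6, c 10, <D> = -A^-10 + A^-6 - A^-2 + A^2 + A^10)
note: 2 classes among 2 diagrams; unequal V(q) rules out equality


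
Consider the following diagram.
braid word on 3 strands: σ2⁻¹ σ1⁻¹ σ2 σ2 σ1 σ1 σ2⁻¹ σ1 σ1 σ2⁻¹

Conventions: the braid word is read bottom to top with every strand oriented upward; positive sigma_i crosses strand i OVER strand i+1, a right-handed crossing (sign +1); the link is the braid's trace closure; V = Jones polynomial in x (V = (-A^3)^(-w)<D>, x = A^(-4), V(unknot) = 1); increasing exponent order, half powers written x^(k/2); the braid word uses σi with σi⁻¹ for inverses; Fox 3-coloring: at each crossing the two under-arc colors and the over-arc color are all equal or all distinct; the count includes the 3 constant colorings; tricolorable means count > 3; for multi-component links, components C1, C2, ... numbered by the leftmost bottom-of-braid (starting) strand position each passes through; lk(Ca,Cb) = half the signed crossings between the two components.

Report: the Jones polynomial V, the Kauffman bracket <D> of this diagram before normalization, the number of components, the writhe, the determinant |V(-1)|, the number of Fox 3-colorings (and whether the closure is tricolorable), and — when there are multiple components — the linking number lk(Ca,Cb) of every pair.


Jones polynomial: V(x) = -x^-2 + 3x^-1 - 4 + 6x - 6x^2 + 6x^3 - 5x^4 + 3x^5 - x^6
<D> = -A^-18 + 3A^-14 - 5A^-10 + 6A^-6 - 6A^-2 + 6A^2 - 4A^6 + 3A^10 - A^14; writhe +2
components 1, writhe +2 (10 crossings)
3-colorings: 3 of 3^10, det 35 — not tricolorable
note: w = +2 shifts under R1 moves; the (-A^3)^(-2) factor cancels that in V


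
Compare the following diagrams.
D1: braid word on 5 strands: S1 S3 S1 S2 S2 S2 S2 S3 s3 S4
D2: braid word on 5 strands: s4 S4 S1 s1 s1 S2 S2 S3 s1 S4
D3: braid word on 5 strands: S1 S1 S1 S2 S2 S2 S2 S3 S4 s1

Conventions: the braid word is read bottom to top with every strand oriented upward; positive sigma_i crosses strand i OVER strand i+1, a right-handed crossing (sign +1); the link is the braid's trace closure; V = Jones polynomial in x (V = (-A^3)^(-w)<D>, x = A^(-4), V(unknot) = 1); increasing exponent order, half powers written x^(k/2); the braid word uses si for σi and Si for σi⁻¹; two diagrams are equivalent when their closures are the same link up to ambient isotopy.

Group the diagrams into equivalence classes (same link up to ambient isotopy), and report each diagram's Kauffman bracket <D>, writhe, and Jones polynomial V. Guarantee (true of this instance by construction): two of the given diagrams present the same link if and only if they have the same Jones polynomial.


equivalence classes: {D1, D3} | {D2}
D1 (bracket A^-16 + 2A^-8 - A^-4 + 2 - A^4 + A^8; 10 crossings at w = -8): V = x^-8 - x^-7 + 2x^-6 - x^-5 + 2x^-4 + x^-2
D2 (bracket A^-14 + 2A^-6 + A^2; 10 crossings at w = -2): V = x^-2 + 2 + x^2
D3 (bracket A^-16 + 2A^-8 - A^-4 + 2 - A^4 + A^8; 10 crossings at w = -8): V = x^-8 - x^-7 + 2x^-6 - x^-5 + 2x^-4 + x^-2
key observation: V(x) takes 2 values over 3 diagrams, fixing the grouping


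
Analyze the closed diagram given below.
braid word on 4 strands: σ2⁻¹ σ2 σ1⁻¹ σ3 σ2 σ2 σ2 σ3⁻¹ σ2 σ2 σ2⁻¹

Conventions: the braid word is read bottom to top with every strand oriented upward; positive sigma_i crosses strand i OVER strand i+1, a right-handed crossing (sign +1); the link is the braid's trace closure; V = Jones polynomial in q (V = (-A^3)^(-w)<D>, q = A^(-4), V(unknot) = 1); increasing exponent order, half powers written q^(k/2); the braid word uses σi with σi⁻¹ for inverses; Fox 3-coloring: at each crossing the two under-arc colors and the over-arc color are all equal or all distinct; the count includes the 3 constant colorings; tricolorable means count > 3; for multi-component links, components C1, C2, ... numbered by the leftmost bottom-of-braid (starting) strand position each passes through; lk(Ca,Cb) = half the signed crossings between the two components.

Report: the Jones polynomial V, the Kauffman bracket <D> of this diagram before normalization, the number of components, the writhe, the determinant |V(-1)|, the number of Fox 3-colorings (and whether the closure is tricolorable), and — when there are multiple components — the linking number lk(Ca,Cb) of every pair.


V = q + q^3 - q^4
<D> = A^-7 - A^-3 - A^5 (w = +3)
1 component over 11 crossings, w = +3
9 Fox colorings among 3^11, |V(-1)| = 3: tricolorable
why: V spans 3 powers of q: at least 3 crossings in any diagram


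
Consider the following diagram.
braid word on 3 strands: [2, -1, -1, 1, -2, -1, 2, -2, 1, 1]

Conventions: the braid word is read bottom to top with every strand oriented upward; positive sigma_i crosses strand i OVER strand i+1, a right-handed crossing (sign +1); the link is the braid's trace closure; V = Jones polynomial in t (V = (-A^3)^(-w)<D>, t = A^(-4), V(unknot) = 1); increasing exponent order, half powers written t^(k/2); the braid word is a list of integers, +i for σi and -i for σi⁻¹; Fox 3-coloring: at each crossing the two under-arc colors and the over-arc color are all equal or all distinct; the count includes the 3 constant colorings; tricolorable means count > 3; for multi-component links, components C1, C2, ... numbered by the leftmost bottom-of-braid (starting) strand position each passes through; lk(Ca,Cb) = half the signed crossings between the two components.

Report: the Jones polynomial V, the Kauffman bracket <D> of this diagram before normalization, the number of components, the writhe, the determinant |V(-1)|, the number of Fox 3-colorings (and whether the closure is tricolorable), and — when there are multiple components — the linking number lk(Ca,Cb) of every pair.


V(t) = 1
bracket: 1, w = 0
1 component, writhe 0, over 10 crossings
det 1, colorings 3 of 3^10 — not tricolorable
observation: inverse pairs cancel, leaving σ2 σ1⁻¹ σ2⁻¹ σ1


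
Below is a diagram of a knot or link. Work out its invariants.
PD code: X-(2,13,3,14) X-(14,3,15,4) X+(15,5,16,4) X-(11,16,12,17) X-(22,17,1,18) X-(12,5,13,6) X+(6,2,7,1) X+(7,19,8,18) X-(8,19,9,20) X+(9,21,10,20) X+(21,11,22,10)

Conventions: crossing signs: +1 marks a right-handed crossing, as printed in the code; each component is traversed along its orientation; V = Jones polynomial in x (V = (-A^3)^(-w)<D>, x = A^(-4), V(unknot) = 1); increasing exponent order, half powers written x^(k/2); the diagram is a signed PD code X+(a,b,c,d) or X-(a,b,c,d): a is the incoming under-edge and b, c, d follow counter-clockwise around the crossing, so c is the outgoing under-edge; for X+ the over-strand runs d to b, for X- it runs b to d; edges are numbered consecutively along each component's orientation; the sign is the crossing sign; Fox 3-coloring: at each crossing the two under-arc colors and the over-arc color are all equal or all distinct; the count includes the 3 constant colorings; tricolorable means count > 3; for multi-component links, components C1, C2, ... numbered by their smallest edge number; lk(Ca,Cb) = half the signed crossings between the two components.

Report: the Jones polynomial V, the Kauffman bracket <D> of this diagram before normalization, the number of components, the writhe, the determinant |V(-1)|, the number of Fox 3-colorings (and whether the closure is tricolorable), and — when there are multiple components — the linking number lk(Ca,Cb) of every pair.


V(x) = x^-2 - x^-1 + 1 - x + x^2
bracket: -A^-11 + A^-7 - A^-3 + A - A^5, w = -1
1 component, writhe -1, over 11 crossings
det 5, colorings 3 of 3^11 — not tricolorable
observation: w = -1 shifts under R1 moves; the (-A^3)^(1) factor cancels that in V


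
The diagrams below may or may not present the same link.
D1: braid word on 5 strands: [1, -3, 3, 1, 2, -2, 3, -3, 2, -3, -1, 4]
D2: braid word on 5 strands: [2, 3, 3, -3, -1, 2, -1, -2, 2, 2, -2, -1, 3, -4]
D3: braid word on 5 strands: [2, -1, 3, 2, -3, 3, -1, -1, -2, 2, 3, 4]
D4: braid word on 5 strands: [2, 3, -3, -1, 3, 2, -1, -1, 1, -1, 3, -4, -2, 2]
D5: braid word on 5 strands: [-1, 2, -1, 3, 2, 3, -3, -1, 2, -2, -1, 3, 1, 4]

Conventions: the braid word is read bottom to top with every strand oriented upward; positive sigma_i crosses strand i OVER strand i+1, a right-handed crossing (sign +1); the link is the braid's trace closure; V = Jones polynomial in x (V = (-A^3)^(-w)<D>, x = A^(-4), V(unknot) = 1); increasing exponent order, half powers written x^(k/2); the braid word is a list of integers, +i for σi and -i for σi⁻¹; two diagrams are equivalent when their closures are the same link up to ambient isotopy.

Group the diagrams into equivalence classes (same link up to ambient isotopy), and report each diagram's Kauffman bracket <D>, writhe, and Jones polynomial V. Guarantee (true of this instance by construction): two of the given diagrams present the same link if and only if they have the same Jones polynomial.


equivalence classes: {D1} | {D2, D3, D4, D5}
D1 (bracket A^6; 12 crossings at w = +2): V = 1
V(D2) = -x^-3 + 2x^-2 - 2x^-1 + 3 - 2x + 2x^2 - x^3  (w 0, c 14, <D> = -A^-12 + 2A^-8 - 2A^-4 + 3 - 2A^4 + 2A^8 - A^12)
D3 (bracket -A^-6 + 2A^-2 - 2A^2 + 3A^6 - 2A^10 + 2A^14 - A^18; 12 crossings at w = +2): V = -x^-3 + 2x^-2 - 2x^-1 + 3 - 2x + 2x^2 - x^3
D4 (bracket -A^-12 + 2A^-8 - 2A^-4 + 3 - 2A^4 + 2A^8 - A^12; 14 crossings at w = 0): V = -x^-3 + 2x^-2 - 2x^-1 + 3 - 2x + 2x^2 - x^3
V(D5) = -x^-3 + 2x^-2 - 2x^-1 + 3 - 2x + 2x^2 - x^3  [14 crossings, <D> = -A^-6 + 2A^-2 - 2A^2 + 3A^6 - 2A^10 + 2A^14 - A^18, w = +2]
observation: comparing 5 Jones polynomials yields 2 groups


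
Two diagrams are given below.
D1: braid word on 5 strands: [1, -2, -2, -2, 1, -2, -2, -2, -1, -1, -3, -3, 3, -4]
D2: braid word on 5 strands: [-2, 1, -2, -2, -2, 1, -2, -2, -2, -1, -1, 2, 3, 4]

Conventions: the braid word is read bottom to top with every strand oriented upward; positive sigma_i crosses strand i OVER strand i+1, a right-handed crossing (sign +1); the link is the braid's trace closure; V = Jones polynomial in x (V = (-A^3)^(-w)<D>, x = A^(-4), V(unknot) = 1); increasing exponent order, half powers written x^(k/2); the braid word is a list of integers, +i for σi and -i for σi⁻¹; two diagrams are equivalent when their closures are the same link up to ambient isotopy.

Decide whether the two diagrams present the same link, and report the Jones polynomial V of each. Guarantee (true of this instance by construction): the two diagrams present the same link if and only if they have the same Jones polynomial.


same link: yes
V(D1) = x^-8 - 2x^-7 + x^-6 - 2x^-5 + 2x^-4 + x^-2  [14 crossings, <D> = A^-16 + 2A^-8 - 2A^-4 + 1 - 2A^4 + A^8, w = -8]
D2 (bracket A^-4 + 2A^4 - 2A^8 + A^12 - 2A^16 + A^20; 14 crossings at w = -4): V = x^-8 - 2x^-7 + x^-6 - 2x^-5 + 2x^-4 + x^-2
note: all 2 diagrams share one V(x), hence one class


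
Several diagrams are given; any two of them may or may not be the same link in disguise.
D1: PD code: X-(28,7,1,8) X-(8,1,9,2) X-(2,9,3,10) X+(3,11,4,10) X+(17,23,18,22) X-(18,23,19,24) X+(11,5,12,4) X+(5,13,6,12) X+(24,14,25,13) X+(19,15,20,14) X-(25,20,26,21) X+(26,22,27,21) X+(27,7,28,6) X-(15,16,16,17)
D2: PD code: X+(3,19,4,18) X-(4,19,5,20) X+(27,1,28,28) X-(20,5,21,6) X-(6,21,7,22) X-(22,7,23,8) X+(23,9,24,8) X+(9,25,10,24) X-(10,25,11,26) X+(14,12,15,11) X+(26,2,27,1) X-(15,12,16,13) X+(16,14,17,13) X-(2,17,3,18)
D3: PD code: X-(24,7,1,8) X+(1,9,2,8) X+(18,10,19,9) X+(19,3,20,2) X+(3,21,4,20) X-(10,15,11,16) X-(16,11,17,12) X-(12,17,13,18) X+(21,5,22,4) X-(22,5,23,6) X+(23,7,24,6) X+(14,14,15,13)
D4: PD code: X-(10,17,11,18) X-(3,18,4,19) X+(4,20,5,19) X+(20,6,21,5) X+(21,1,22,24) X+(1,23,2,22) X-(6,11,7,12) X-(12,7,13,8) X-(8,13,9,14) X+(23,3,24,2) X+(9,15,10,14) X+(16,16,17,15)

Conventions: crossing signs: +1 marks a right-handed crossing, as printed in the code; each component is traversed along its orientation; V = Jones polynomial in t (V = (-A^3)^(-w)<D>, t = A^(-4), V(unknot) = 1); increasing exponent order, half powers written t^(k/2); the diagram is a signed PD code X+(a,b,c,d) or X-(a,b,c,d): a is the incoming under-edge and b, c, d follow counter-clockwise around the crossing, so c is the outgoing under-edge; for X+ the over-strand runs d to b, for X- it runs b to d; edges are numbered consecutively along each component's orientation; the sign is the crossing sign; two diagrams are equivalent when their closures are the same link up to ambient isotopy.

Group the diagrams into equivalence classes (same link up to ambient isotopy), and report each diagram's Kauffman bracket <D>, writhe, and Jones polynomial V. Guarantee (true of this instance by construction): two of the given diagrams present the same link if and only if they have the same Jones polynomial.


classes: {D1} | {D2} | {D3, D4}
V(D1) = 1  [14 crossings, <D> = A^6, w = +2]
V(D2) = -t^-4 + t^-3 + t^-1  [14 crossings, <D> = A^4 + A^12 - A^16, w = 0]
V(D3) = -t^-3 + t^-2 - t^-1 + 3 - t + t^2 - t^3  (w +2, c 12, <D> = -A^-6 + A^-2 - A^2 + 3A^6 - A^10 + A^14 - A^18)
V(D4) = -t^-3 + t^-2 - t^-1 + 3 - t + t^2 - t^3  (w +2, c 12, <D> = -A^-6 + A^-2 - A^2 + 3A^6 - A^10 + A^14 - A^18)
note: V(t) takes 3 values over 4 diagrams, fixing the grouping


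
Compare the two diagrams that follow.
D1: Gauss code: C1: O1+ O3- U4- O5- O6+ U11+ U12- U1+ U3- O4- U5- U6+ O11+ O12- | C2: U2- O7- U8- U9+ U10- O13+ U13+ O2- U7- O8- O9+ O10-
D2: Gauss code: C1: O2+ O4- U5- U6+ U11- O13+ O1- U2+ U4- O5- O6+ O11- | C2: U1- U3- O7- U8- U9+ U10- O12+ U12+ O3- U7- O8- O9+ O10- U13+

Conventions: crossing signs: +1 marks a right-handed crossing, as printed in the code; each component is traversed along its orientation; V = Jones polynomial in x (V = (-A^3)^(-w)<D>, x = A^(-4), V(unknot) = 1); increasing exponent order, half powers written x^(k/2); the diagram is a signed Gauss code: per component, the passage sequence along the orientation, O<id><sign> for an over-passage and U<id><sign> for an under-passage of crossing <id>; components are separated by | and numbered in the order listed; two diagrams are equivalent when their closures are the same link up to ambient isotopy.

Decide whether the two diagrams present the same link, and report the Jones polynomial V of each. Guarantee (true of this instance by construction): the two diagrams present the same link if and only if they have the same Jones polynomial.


same link: yes
V(D1) = x^(-9/2) - x^(-5/2) - x^(-3/2) - x^(-1/2)  [13 crossings, <D> = A^-7 + A^-3 + A - A^9, w = -3]
V(D2) = x^(-9/2) - x^(-5/2) - x^(-3/2) - x^(-1/2)  [13 crossings, <D> = A^-7 + A^-3 + A - A^9, w = -3]
insight: all 2 diagrams share one V(x), hence one class


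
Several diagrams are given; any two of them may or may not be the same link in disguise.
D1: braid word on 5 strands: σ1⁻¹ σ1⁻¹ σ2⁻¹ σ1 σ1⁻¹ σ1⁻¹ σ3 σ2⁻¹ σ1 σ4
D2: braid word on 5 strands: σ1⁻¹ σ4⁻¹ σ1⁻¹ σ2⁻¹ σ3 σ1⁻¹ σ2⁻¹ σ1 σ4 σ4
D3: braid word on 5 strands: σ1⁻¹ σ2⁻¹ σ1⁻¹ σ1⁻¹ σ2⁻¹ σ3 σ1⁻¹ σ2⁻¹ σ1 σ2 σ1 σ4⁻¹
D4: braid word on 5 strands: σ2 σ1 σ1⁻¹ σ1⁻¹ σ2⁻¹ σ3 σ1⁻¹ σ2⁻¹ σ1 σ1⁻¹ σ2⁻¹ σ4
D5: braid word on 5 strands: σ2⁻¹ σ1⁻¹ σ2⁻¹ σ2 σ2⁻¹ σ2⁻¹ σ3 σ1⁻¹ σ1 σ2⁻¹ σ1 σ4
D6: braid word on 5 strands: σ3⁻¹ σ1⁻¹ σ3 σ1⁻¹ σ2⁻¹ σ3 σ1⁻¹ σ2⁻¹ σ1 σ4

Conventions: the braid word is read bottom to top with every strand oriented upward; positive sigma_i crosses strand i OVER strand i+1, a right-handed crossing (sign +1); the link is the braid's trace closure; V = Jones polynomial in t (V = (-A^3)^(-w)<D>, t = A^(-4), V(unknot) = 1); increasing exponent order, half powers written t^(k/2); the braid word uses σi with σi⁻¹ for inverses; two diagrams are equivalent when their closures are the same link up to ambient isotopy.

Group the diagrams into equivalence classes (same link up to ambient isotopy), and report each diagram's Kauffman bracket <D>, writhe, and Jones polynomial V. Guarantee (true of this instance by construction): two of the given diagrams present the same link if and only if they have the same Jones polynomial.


equivalence classes: {D1, D2, D3, D4, D5, D6}
D1 (bracket A^-2 + A^6 - A^10; 10 crossings at w = -2): V = -t^-4 + t^-3 + t^-1
V(D2) = -t^-4 + t^-3 + t^-1  [10 crossings, <D> = A^-2 + A^6 - A^10, w = -2]
D3 (bracket A^-8 + 1 - A^4; 12 crossings at w = -4): V = -t^-4 + t^-3 + t^-1
V(D4) = -t^-4 + t^-3 + t^-1  (w -2, c 12, <D> = A^-2 + A^6 - A^10)
V(D5) = -t^-4 + t^-3 + t^-1  (w -2, c 12, <D> = A^-2 + A^6 - A^10)
D6 (bracket A^-2 + A^6 - A^10; 10 crossings at w = -2): V = -t^-4 + t^-3 + t^-1
key observation: all 6 diagrams share one V(t), hence one class


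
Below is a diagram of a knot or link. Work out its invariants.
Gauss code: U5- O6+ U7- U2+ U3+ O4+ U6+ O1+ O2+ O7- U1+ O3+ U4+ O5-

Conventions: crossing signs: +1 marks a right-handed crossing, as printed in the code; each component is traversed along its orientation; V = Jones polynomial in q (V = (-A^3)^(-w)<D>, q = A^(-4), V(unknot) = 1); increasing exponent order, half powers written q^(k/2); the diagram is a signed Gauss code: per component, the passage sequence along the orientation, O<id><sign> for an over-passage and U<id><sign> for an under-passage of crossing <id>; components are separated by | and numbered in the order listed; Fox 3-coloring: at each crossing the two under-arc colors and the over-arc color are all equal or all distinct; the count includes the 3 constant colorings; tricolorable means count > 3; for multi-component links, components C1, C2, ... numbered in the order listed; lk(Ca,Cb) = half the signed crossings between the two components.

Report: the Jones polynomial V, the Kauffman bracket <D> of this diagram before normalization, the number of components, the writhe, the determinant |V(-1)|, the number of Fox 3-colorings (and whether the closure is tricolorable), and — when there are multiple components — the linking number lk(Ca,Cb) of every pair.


V = q + q^3 - q^4
<D> = A^-7 - A^-3 - A^5 (w = +3)
1 component over 7 crossings, w = +3
9 Fox colorings among 3^7, |V(-1)| = 3: tricolorable
why: V spans 3 powers of q: at least 3 crossings in any diagram


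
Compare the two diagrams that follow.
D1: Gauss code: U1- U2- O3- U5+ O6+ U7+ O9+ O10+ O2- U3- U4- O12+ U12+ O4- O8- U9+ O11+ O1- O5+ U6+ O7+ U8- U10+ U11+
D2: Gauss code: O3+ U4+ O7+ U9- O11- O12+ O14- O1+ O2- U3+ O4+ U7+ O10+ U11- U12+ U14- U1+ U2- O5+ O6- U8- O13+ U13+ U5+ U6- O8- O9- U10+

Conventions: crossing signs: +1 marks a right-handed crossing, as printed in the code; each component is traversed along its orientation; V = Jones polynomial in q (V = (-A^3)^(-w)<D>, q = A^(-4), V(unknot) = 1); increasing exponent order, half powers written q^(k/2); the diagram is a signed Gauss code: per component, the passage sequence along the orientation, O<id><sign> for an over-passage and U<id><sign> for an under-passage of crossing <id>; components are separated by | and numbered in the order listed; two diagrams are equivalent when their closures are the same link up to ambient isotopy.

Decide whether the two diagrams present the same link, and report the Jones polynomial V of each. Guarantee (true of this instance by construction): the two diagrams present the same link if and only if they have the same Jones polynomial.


equivalent: yes
D1 (bracket A^-14 - 2A^-10 + 2A^-6 - 2A^-2 + 2A^2 - A^6 + A^10; 12 crossings at w = +2): V = q^-1 - 1 + 2q - 2q^2 + 2q^3 - 2q^4 + q^5
V(D2) = q^-1 - 1 + 2q - 2q^2 + 2q^3 - 2q^4 + q^5  (w +2, c 14, <D> = A^-14 - 2A^-10 + 2A^-6 - 2A^-2 + 2A^2 - A^6 + A^10)
key observation: Reidemeister moves carry D1 (12 crossings) to D2 (14)


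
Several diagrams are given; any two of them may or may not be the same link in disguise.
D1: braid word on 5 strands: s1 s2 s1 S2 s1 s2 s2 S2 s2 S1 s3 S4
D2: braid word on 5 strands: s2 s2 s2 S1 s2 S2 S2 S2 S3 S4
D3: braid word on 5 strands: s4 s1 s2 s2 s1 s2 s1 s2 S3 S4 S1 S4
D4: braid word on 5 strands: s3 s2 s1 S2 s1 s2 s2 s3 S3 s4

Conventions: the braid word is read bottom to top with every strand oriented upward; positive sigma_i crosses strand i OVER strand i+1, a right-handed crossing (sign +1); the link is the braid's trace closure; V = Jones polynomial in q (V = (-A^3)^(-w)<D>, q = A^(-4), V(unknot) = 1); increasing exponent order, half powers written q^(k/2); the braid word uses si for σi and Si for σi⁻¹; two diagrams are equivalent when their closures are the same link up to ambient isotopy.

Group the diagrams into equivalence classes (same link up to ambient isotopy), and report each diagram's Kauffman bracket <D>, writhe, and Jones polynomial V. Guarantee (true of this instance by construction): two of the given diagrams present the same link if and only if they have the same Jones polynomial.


classes: {D1, D4} | {D2} | {D3}
V(D1) = q - q^2 + 2q^3 - q^4 + q^5 - q^6  [12 crossings, <D> = -A^-12 + A^-8 - A^-4 + 2 - A^4 + A^8, w = +4]
V(D2) = 1  [10 crossings, <D> = A^-6, w = -2]
V(D3) = q^2 + q^4 - q^5 + q^6 - q^7  (w +4, c 12, <D> = -A^-16 + A^-12 - A^-8 + A^-4 + A^4)
D4 (bracket -A^-6 + A^-2 - A^2 + 2A^6 - A^10 + A^14; 10 crossings at w = +6): V = q - q^2 + 2q^3 - q^4 + q^5 - q^6
insight: 3 classes among 4 diagrams; unequal V(q) rules out equality


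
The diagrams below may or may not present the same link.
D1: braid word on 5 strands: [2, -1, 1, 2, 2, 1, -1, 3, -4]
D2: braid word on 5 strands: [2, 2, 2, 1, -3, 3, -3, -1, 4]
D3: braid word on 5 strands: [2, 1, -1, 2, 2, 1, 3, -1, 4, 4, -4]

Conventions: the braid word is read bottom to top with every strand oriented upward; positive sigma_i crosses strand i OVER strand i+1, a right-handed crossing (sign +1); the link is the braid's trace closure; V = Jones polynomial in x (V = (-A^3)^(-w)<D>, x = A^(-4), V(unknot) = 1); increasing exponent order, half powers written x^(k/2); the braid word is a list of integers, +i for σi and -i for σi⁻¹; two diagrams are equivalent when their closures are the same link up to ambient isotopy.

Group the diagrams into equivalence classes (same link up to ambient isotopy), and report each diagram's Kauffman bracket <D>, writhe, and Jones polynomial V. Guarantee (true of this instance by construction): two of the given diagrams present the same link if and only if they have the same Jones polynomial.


classes: {D1, D2, D3}
V(D1) = -x^(1/2) - x^(3/2) - x^(5/2) + x^(9/2)  [9 crossings, <D> = -A^-9 + A^-1 + A^3 + A^7, w = +3]
D2 (bracket -A^-9 + A^-1 + A^3 + A^7; 9 crossings at w = +3): V = -x^(1/2) - x^(3/2) - x^(5/2) + x^(9/2)
D3 (bracket -A^-3 + A^5 + A^9 + A^13; 11 crossings at w = +5): V = -x^(1/2) - x^(3/2) - x^(5/2) + x^(9/2)
note: all 3 diagrams share one V(x), hence one class


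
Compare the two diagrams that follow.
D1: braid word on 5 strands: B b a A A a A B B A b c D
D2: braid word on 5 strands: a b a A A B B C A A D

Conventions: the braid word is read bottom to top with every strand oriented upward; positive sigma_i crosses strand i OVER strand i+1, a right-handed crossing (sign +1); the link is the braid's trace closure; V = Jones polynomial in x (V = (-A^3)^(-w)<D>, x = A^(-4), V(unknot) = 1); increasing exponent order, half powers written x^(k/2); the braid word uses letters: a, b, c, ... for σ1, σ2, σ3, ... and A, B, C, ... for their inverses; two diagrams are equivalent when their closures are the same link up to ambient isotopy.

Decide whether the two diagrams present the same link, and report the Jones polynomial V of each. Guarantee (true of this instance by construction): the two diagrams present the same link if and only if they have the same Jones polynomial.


equivalent: yes
V(D1) = -x^(-9/2) - x^(-5/2) + x^(-3/2) - x^(-1/2)  (w -3, c 13, <D> = A^-7 - A^-3 + A + A^9)
V(D2) = -x^(-9/2) - x^(-5/2) + x^(-3/2) - x^(-1/2)  (w -5, c 11, <D> = A^-13 - A^-9 + A^-5 + A^3)
why: D2 (11 crossings) and D1 (13) are Markov-related braid presentations


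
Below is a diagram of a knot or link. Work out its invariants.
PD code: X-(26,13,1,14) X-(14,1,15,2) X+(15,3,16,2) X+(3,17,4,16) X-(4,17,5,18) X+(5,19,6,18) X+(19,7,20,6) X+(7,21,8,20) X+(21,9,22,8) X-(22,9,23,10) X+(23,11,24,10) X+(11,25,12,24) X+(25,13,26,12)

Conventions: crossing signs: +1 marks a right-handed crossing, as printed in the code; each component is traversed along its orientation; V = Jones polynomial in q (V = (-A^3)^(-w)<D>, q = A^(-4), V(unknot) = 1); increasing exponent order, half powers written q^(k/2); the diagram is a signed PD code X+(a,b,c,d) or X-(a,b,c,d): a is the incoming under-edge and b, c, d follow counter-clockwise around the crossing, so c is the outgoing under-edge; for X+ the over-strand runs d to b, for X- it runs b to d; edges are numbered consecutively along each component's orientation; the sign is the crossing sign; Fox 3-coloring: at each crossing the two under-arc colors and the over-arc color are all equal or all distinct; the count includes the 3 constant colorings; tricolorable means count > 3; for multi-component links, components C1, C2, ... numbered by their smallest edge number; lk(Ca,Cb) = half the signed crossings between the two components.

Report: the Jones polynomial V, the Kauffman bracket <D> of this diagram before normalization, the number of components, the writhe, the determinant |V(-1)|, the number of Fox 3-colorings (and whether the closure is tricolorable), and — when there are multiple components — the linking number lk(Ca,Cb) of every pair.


Jones polynomial: V(q) = q^2 + q^4 - q^5 + q^6 - q^7
<D> = A^-13 - A^-9 + A^-5 - A^-1 - A^7; writhe +5
components 1, writhe +5 (13 crossings)
3-colorings: 3 of 3^13, det 5 — not tricolorable
note: det 5 = |V(-1)|; not divisible by 3, so not tricolorable


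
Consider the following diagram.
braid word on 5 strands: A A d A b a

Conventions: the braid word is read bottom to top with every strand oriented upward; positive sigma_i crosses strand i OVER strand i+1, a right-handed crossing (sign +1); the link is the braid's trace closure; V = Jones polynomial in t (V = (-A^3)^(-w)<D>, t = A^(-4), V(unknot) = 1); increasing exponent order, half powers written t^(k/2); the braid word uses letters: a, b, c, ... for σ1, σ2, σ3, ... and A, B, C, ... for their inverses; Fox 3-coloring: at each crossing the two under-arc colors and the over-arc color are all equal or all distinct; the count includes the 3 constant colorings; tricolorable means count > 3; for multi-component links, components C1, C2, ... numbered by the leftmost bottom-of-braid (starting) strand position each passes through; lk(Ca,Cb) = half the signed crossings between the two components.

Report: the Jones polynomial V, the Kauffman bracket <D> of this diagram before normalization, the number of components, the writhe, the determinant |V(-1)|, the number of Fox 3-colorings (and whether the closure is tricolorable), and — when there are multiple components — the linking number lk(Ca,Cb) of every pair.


V(t) = t^-3 + t^-2 + t^-1 + 1
bracket: 1 + A^4 + A^8 + A^12, w = 0
3 components, writhe 0, over 6 crossings
lk(C1,C2) = -1
linking number lk(C1,C3) = 0
lk(C2,C3): 0
det 0, colorings 9 of 3^6 — tricolorable
observation: |V(-1)| = 0: so tricolorable, since 3 divides 0


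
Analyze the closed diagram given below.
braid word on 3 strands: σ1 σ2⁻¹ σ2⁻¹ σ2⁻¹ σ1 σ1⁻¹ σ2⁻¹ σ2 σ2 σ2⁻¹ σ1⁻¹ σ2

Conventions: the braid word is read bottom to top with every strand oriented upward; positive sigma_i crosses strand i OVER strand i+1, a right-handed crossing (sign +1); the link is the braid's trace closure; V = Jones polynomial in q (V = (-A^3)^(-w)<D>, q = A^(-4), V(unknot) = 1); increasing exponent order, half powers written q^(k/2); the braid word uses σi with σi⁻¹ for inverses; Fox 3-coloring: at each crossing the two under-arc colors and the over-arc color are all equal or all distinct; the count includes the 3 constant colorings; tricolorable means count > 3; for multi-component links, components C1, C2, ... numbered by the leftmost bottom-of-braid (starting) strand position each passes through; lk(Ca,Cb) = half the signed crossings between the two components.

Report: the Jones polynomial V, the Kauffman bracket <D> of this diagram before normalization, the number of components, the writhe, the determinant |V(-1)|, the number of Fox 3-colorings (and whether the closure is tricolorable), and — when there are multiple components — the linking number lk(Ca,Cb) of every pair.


V(q) = -q^-4 + q^-3 + q^-1
bracket: A^-2 + A^6 - A^10, w = -2
1 component, writhe -2, over 12 crossings
det 3, colorings 9 of 3^12 — tricolorable
observation: inverse pairs cancel, leaving σ1 σ2⁻¹ σ2⁻¹ σ2⁻¹ σ1⁻¹ σ2


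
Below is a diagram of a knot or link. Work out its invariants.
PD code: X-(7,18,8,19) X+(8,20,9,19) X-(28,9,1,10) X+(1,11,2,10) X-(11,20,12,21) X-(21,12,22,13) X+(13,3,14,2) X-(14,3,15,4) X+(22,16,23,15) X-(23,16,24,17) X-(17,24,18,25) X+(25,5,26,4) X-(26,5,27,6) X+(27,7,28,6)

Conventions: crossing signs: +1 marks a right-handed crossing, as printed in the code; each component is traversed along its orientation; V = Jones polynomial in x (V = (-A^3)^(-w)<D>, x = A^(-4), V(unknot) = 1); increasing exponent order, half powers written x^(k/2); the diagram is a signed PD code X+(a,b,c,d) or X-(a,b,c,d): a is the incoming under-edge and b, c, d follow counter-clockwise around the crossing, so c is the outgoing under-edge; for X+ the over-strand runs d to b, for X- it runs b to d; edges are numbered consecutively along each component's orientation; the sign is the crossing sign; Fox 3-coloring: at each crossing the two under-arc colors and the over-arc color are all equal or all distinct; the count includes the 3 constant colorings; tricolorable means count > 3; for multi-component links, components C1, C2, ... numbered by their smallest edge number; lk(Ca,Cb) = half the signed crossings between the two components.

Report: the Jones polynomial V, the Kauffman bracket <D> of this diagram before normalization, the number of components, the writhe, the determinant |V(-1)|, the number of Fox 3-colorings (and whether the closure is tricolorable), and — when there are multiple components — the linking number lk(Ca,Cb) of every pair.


V(x) = -x^-4 + x^-3 + x^-1
bracket: A^-2 + A^6 - A^10, w = -2
1 component, writhe -2, over 14 crossings
det 3, colorings 9 of 3^14 — tricolorable
observation: |V(-1)| = 3: so tricolorable, since 3 divides 3


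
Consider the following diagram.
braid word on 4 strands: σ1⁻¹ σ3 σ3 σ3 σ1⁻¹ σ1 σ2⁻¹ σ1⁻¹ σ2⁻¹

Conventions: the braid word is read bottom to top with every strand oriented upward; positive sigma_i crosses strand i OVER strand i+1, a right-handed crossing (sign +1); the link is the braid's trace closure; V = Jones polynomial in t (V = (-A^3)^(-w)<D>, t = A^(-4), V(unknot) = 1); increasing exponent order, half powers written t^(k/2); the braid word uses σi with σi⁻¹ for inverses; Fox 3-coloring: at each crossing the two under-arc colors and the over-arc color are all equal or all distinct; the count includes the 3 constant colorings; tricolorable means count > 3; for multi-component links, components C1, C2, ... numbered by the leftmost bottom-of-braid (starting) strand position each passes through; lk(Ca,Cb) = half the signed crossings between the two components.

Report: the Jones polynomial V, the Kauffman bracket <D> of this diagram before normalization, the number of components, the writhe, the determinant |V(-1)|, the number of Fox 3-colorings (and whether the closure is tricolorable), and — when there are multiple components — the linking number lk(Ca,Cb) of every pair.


V = -t^-3 + t^-2 - t^-1 + 3 - t + t^2 - t^3
<D> = A^-15 - A^-11 + A^-7 - 3A^-3 + A - A^5 + A^9 (w = -1)
1 component over 9 crossings, w = -1
27 Fox colorings among 3^9, |V(-1)| = 9: tricolorable
why: det 9 = |V(-1)|; divisible by 3, so tricolorable
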